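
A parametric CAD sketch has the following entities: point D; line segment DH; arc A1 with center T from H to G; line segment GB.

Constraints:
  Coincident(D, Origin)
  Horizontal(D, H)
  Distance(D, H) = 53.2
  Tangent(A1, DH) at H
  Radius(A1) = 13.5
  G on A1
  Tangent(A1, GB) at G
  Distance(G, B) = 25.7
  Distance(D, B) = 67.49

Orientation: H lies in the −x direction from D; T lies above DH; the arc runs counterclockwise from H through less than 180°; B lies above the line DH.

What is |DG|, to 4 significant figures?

45.45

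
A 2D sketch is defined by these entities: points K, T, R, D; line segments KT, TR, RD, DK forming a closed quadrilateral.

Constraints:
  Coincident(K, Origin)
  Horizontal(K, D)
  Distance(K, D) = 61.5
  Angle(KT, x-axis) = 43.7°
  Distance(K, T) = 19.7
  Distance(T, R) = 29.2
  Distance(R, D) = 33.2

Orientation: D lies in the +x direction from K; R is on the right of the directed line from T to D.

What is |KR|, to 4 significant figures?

32.04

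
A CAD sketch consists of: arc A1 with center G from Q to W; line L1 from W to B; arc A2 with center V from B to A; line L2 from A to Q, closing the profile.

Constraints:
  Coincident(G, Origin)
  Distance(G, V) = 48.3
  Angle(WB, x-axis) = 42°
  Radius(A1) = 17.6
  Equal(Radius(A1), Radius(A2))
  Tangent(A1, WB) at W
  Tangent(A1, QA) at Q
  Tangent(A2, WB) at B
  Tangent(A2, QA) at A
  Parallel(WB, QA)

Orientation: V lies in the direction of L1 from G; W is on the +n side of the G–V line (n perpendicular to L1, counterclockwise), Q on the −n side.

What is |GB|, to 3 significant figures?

51.4

The slot axis is L1's direction at 42.0°, so u = (cos 42.0°, sin 42.0°) = (0.743, 0.669) and n = (−sin 42.0°, cos 42.0°) = (-0.669, 0.743). G is at the origin and V lies 48.3 along u from G, so V = 48.3·u = (35.9, 32.3). Tangency of A1 to both parallel lines with radius 17.6 puts W and Q at G ± 17.6·n: W = (-11.8, 13.1), Q = (11.8, -13.1). Equal radii place B and A the same way about V: B = V + 17.6·n = (24.1, 45.4), A = V − 17.6·n = (47.7, 19.2). Then |GB| = |B − G| = 51.4.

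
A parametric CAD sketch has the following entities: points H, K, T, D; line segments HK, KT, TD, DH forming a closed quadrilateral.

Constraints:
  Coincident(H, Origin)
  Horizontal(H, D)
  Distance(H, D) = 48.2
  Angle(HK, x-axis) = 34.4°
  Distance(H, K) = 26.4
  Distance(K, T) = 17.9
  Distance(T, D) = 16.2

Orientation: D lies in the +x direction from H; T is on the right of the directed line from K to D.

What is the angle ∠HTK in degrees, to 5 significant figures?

55.581°

Checks: |KT| = 17.90 ✓; |TD| = 16.20 ✓.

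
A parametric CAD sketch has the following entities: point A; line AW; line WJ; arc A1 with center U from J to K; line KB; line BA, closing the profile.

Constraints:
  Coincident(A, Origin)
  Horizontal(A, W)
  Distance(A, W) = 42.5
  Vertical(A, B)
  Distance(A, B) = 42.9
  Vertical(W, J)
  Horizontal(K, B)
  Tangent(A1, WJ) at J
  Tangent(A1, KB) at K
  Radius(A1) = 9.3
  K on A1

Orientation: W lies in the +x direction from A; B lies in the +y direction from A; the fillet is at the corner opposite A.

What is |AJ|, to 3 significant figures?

54.2

A is at the origin; AW is horizontal with |AW| = 42.5 and W on the +x side, so W = (42.5, 0.00). AB is vertical with |AB| = 42.9 and B on the +y side, so B = (0.00, 42.9). The virtual corner opposite A is at (42.5, 42.9). Since A1 is tangent to WJ there, UJ ⟂ WJ and since A1 is tangent to KB there, UK ⟂ KB, with radius 9.3, so the center U sits 9.3 in from both sides at U = (33.2, 33.6). That places the tangent points at J = (42.5, 33.6) on WJ and K = (33.2, 42.9) on KB. Then |AJ| = |J − A| = 54.2.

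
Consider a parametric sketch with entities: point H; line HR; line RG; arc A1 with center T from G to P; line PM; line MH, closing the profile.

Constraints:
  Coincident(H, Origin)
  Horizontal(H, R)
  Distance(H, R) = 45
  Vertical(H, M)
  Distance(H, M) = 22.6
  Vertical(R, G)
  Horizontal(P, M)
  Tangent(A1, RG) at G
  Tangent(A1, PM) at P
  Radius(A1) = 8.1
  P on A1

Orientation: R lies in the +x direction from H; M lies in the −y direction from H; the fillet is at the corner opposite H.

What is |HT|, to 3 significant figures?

39.6

H is at the origin; H and R share the same y with |HR| = 45.0 and R on the +x side, so R = (45.0, 0.00). HM is vertical with |HM| = 22.6 and M on the −y side, so M = (0.00, -22.6). The virtual corner opposite H is at (45.0, -22.6). Since A1 is tangent to RG there, TG ⟂ RG and the tangent condition forces TP to be normal to PM, with radius 8.1, so the center T sits 8.1 in from both sides at T = (36.9, -14.5). Then |HT| = |T − H| = 39.6.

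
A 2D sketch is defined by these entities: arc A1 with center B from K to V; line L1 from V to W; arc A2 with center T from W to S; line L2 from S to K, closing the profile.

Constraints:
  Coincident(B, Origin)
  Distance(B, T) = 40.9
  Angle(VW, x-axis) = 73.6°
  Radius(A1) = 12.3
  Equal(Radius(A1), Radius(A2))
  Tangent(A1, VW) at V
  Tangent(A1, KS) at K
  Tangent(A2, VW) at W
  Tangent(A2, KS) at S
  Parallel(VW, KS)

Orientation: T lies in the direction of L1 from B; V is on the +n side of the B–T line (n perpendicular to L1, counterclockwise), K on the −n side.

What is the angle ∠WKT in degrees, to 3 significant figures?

14.3°

Tangency of A1 to both parallel lines with radius 12.3 puts V and K at B ± 12.3·n: V = (-11.8, 3.47), K = (11.8, -3.47). Equal radii place W and S the same way about T: W = T + 12.3·n = (-0.252, 42.7), S = T − 12.3·n = (23.3, 35.8). Then cos ∠WKT = KW·KT / (|KW||KT|), giving 14.3°.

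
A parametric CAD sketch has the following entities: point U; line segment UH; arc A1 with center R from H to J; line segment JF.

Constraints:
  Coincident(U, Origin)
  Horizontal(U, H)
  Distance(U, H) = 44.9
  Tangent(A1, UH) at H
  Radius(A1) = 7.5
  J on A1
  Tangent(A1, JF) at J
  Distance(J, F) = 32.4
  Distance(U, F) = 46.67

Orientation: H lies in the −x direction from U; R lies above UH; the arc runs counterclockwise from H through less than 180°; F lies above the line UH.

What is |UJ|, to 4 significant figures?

38.08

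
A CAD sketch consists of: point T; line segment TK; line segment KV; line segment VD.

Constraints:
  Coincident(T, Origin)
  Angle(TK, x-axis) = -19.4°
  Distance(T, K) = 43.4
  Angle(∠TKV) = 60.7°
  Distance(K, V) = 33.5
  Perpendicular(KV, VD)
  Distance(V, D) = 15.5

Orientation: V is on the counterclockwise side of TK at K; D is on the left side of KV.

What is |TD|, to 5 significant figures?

25.490

T is at the origin; TK runs at -19.4° with length 43.4, so K = 43.4·(cos -19.4°, sin -19.4°) = (40.936, -14.416). ∠TKV = 60.7°, so KV runs at -19.4° + (180° − 60.7°) = 99.900° from the x-axis; with |KV| = 33.5, V = K + 33.5·(cos 99.900°, sin 99.900°) = (35.176, 18.585). KV ⟂ VD; with |VD| = 15.5 on the left of KV, D = V + 15.5·(-0.98511, -0.17193) = (19.907, 15.920). Then |TD| = |D − T| = 25.490.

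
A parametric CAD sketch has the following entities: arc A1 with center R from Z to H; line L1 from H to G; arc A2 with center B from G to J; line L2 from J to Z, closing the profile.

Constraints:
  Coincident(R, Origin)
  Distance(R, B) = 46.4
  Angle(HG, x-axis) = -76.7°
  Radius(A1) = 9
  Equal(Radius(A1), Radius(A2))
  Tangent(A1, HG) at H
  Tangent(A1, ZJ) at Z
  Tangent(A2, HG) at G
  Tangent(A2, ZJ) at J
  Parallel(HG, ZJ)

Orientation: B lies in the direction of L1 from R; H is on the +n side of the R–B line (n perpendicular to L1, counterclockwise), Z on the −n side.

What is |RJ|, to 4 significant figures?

47.26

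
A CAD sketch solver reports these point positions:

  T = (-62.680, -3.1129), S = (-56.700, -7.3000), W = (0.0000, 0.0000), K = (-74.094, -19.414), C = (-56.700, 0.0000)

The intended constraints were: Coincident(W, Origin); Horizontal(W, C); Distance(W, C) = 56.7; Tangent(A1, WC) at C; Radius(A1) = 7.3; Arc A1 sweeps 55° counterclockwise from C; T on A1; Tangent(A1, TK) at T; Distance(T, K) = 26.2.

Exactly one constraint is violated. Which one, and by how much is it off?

Distance(T, K) = 26.2 — off by 6.30.

W = (0.00, 0.00) ✓; W.y = 0.00, C.y = 0.00 ✓; |WC| = 56.70 ✓; ∠(SC, CW) = 90.00° ✓; |SC| = 7.300 ✓; bearing(S→T) − bearing(S→C) = 55.00° ✓; |ST| = 7.300 ✓; ∠(ST, TK) = 90.00° ✓; |TK| = 19.90 ✗.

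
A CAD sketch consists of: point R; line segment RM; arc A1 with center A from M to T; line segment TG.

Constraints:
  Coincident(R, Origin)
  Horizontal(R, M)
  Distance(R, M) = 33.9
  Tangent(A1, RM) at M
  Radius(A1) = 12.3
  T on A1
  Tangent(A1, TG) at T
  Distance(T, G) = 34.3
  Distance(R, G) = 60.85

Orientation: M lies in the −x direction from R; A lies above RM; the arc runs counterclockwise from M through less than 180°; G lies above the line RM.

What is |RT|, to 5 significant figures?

28.498

Checks: ∠(AM, MR) = 90.00° ✓; |AT| = 12.30 ✓; ∠(AT, TG) = 90.00° ✓; |TG| = 34.30 ✓; |RG| = 60.85 ✓.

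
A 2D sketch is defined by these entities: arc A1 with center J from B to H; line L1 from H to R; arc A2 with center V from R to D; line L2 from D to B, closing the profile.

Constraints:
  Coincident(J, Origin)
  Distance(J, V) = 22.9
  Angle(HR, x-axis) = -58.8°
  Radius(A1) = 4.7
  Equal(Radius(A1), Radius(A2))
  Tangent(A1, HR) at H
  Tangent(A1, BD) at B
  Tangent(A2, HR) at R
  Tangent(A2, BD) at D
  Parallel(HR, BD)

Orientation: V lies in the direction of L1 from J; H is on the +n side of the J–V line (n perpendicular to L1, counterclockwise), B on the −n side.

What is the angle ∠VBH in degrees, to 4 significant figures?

78.40°

The slot axis is L1's direction at -58.8°, so u = (cos -58.8°, sin -58.8°) = (0.5180, -0.8554) and n = (−sin -58.8°, cos -58.8°) = (0.8554, 0.5180). J is at the origin and V lies 22.9 along u from J, so V = 22.9·u = (11.86, -19.59). Tangency of A1 to both parallel lines with radius 4.7 puts H and B at J ± 4.7·n: H = (4.020, 2.435), B = (-4.020, -2.435). Then cos ∠VBH = BV·BH / (|BV||BH|), giving 78.40°.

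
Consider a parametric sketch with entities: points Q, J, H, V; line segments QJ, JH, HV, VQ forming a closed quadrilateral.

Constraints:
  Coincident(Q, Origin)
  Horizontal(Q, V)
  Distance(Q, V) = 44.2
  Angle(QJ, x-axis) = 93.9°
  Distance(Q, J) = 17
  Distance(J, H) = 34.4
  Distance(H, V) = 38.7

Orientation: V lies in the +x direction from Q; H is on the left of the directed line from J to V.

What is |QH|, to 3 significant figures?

45.0

Q is at the origin; Q and V share the same y with |QV| = 44.2 and V in +x, so V = (44.2, 0). QJ runs at 93.9° with |QJ| = 17.0, so J = (-1.16, 17.0). H is determined by |JH| = 34.4 and |HV| = 38.7 together: it lies at the intersection of circle(J, 34.4) and circle(V, 38.7). With |JV| = 48.4, the foot of the radical line on JV is 21.0 from J and the perpendicular offset is √(34.4² − 21.0²) = 27.3. Taking the left-of-JV solution: H = (28.0, 35.2).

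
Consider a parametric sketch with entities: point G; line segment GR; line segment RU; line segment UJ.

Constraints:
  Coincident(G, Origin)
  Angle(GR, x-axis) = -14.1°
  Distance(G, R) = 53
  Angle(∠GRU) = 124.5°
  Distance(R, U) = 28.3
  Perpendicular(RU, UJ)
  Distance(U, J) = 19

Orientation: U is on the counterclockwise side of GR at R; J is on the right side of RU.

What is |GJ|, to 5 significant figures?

85.614

G is at the origin; GR runs at -14.1° with length 53.0, so R = 53.0·(cos -14.1°, sin -14.1°) = (51.403, -12.912). ∠GRU = 124.5°, so RU runs at -14.1° + (180° − 124.5°) = 41.400° from the x-axis; with |RU| = 28.3, U = R + 28.3·(cos 41.400°, sin 41.400°) = (72.631, 5.8035). RU ⟂ UJ; with |UJ| = 19.0 on the right of RU, J = U + 19.0·(0.66131, -0.75011) = (85.196, -8.4486). Then |GJ| = |J − G| = 85.614.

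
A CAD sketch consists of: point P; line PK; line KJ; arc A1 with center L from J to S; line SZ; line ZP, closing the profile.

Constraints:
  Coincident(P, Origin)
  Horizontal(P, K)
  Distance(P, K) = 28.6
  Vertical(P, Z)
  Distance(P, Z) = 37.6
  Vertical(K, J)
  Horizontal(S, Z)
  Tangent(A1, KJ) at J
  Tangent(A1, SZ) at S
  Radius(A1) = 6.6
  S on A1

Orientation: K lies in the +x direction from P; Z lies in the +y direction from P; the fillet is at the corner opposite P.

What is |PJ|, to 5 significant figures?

42.178

P is at the origin; PK is horizontal with |PK| = 28.6 and K on the +x side, so K = (28.600, 0.0000). P and Z share the same x with |PZ| = 37.6 and Z on the +y side, so Z = (0.0000, 37.600). The virtual corner opposite P is at (28.600, 37.600). The tangent condition forces LJ to be normal to KJ and tangency of A1 to SZ means the radius LS is perpendicular to SZ, with radius 6.6, so the center L sits 6.6 in from both sides at L = (22.000, 31.000). That places the tangent points at J = (28.600, 31.000) on KJ and S = (22.000, 37.600) on SZ. Then |PJ| = |J − P| = 42.178.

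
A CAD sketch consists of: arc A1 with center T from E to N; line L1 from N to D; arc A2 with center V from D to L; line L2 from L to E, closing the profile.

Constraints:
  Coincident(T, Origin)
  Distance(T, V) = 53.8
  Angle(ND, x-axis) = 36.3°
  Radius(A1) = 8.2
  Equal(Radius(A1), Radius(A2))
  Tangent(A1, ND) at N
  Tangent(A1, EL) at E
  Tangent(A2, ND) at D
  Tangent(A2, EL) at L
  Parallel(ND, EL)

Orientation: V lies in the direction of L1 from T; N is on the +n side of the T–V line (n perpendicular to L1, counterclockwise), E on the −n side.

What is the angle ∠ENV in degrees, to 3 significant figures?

81.3°

T is at the origin and V lies 53.8 along u from T, so V = 53.8·u = (43.4, 31.9). Tangency of A1 to both parallel lines with radius 8.2 puts N and E at T ± 8.2·n: N = (-4.85, 6.61), E = (4.85, -6.61). Then cos ∠ENV = NE·NV / (|NE||NV|), giving 81.3°.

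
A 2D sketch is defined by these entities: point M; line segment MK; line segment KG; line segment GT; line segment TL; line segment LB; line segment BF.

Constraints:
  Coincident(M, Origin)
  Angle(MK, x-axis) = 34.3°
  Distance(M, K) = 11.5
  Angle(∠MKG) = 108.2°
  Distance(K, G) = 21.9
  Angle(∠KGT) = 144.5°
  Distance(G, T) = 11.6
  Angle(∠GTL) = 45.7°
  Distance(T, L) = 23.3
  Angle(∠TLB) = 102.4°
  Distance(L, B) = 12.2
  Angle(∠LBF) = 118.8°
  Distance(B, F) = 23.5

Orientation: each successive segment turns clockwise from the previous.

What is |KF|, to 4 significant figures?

26.27

M is at the origin; MK runs at 34.3° with length 11.5, so K = (9.500, 6.481). ∠MKG = 108.2° gives KG at -37.50° from the x-axis; with |KG| = 21.9, G = (26.87, -6.851). ∠KGT = 144.5° gives GT at -73.00° from the x-axis; with |GT| = 11.6, T = (30.27, -17.94). ∠GTL = 45.7° gives TL at 152.7° from the x-axis; with |TL| = 23.3, L = (9.561, -7.258). ∠TLB = 102.4° gives LB at 75.10° from the x-axis; with |LB| = 12.2, B = (12.70, 4.532). ∠LBF = 118.8° gives BF at 13.90° from the x-axis; with |BF| = 23.5, F = (35.51, 10.18). Then |KF| = |F − K| = 26.27.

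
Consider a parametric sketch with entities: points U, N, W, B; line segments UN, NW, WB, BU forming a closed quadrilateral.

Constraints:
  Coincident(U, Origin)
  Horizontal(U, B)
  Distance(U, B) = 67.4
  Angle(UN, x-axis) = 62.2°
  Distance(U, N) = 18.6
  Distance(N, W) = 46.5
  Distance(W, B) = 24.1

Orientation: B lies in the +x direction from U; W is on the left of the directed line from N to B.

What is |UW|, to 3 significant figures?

58.7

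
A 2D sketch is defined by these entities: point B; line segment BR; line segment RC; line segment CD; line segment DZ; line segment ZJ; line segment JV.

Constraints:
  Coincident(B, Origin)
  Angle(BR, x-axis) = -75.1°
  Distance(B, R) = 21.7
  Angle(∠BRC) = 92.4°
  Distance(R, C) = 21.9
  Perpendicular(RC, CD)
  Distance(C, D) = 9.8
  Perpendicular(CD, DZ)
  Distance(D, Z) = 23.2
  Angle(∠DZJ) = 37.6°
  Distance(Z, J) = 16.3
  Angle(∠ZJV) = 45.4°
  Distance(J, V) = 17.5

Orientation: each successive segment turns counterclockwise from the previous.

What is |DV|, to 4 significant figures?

14.47

∠DZJ = 37.6° gives ZJ at -25.10° from the x-axis; with |ZJ| = 16.3, J = (16.95, -18.60). ∠ZJV = 45.4° gives JV at 109.5° from the x-axis; with |JV| = 17.5, V = (11.11, -2.102). Then |DV| = |V − D| = 14.47.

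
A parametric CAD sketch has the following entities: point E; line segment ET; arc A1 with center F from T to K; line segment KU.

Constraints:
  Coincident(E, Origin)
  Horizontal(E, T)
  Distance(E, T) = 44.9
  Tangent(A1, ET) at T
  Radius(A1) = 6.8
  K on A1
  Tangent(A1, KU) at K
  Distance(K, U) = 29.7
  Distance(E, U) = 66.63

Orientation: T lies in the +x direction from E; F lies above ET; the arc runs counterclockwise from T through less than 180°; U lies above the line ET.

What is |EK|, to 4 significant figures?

51.90

Checks: |FK| = 6.800 ✓; ∠(FK, KU) = 90.00° ✓; |KU| = 29.70 ✓; |EU| = 66.63 ✓.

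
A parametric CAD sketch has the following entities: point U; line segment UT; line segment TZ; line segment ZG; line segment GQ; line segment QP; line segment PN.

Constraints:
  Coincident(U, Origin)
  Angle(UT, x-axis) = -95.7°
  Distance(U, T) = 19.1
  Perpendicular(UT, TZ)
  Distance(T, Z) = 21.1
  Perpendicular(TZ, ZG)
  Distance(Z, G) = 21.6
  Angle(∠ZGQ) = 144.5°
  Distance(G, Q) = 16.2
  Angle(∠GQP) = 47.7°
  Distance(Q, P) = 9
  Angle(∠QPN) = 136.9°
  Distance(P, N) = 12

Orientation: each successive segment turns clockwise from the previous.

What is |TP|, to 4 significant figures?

27.77

∠ZGQ = 144.5° gives GQ at 48.80° from the x-axis; with |GQ| = 16.2, Q = (-10.08, 16.77). ∠GQP = 47.7° gives QP at -83.50° from the x-axis; with |QP| = 9.0, P = (-9.058, 7.830). Then |TP| = |P − T| = 27.77.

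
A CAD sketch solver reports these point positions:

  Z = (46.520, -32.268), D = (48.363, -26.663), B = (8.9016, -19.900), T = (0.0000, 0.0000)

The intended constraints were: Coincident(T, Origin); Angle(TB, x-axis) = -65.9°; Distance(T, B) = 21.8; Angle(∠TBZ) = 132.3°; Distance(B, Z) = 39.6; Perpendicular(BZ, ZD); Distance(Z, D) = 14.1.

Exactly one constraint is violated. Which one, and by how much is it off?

Distance(Z, D) = 14.1 — off by 8.20.

T = (0.00, 0.00) ✓; TB at -65.90° ✓; |TB| = 21.80 ✓; ∠TBZ = 132.3° ✓; |BZ| = 39.60 ✓; ∠(BZ, ZD) = 90.00° ✓; |ZD| = 5.900 ✗.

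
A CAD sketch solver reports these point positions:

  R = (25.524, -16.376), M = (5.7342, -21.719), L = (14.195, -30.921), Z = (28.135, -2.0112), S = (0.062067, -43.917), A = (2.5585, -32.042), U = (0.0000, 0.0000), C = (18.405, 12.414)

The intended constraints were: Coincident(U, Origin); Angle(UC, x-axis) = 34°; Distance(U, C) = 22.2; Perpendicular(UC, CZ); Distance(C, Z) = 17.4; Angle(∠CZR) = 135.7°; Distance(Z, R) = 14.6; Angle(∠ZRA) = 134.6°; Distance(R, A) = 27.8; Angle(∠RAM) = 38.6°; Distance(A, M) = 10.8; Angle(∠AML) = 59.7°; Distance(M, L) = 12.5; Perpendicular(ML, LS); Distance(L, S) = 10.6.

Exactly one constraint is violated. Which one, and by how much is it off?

Distance(L, S) = 10.6 — off by 8.60.

U = (0.00, 0.00) ✓; UC at 34.00° ✓; |UC| = 22.20 ✓; ∠(UC, CZ) = 90.00° ✓; |CZ| = 17.40 ✓; ∠CZR = 135.7° ✓; |ZR| = 14.60 ✓; ∠ZRA = 134.6° ✓; |RA| = 27.80 ✓; ∠RAM = 38.60° ✓; |AM| = 10.80 ✓; ∠AML = 59.70° ✓; |ML| = 12.50 ✓; ∠(ML, LS) = 90.00° ✓; |LS| = 19.20 ✗.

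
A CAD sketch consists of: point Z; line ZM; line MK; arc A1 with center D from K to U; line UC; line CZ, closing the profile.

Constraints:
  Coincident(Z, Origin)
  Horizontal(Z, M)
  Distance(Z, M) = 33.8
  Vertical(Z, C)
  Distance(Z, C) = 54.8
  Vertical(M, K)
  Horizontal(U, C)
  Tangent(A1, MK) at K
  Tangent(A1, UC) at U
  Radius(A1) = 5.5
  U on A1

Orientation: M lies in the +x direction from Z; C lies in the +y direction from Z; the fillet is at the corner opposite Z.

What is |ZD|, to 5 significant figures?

56.845

Z is at the origin; ZM is horizontal with |ZM| = 33.8 and M on the +x side, so M = (33.800, 0.0000). Z and C share the same x with |ZC| = 54.8 and C on the +y side, so C = (0.0000, 54.800). The virtual corner opposite Z is at (33.800, 54.800). Since A1 is tangent to MK there, DK ⟂ MK and the tangent condition forces DU to be normal to UC, with radius 5.5, so the center D sits 5.5 in from both sides at D = (28.300, 49.300). Then |ZD| = |D − Z| = 56.845.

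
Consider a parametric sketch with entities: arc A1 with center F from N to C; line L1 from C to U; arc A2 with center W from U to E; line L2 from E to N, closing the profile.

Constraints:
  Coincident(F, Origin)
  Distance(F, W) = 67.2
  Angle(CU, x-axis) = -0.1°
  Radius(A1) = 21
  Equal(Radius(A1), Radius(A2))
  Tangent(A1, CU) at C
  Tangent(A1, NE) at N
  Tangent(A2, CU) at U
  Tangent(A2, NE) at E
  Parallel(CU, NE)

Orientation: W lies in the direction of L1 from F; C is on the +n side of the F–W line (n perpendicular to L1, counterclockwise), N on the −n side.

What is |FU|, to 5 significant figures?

70.405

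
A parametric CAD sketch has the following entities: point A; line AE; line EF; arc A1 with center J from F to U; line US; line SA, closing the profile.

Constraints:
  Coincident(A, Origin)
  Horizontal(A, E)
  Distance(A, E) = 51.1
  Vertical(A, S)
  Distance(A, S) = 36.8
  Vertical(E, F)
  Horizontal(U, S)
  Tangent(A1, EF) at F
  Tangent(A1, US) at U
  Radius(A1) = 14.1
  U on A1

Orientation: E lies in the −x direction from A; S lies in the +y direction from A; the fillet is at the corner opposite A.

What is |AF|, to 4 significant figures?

55.92

A is at the origin; A and E share the same y with |AE| = 51.1 and E on the −x side, so E = (-51.10, 0.000). AS is vertical with |AS| = 36.8 and S on the +y side, so S = (0.000, 36.80). The virtual corner opposite A is at (-51.10, 36.80). Tangency of A1 to EF means the radius JF is perpendicular to EF and since A1 is tangent to US there, JU ⟂ US, with radius 14.1, so the center J sits 14.1 in from both sides at J = (-37.00, 22.70). That places the tangent points at F = (-51.10, 22.70) on EF and U = (-37.00, 36.80) on US. Then |AF| = |F − A| = 55.92.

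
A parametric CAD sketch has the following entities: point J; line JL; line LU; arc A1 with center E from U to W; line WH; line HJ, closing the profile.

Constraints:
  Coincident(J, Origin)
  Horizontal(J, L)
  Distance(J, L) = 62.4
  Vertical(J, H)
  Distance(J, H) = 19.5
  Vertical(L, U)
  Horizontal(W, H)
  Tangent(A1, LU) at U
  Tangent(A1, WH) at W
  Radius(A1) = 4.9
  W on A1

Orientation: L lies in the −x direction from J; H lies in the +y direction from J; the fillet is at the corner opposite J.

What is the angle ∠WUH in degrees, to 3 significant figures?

40.5°

The virtual corner opposite J is at (-62.4, 19.5). Tangency of A1 to LU means the radius EU is perpendicular to LU and tangency of A1 to WH means the radius EW is perpendicular to WH, with radius 4.9, so the center E sits 4.9 in from both sides at E = (-57.5, 14.6). That places the tangent points at U = (-62.4, 14.6) on LU and W = (-57.5, 19.5) on WH. Then cos ∠WUH = UW·UH / (|UW||UH|), giving 40.5°.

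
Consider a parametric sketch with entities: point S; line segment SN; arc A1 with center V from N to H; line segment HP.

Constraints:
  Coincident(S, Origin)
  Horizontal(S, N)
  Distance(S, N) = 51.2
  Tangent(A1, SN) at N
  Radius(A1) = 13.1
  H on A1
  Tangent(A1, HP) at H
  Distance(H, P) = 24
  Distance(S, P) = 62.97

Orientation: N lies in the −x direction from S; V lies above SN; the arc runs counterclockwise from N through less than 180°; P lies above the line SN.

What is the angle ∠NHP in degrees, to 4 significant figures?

123.6°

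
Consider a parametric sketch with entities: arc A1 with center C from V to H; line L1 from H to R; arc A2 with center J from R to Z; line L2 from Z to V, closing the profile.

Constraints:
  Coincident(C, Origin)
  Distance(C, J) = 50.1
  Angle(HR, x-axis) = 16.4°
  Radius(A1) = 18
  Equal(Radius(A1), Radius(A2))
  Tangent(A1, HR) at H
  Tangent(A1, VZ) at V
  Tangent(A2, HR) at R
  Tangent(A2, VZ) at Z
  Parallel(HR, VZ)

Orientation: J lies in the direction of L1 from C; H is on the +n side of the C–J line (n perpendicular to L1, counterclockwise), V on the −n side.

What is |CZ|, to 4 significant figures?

53.24

Tangency of A1 to both parallel lines with radius 18.0 puts H and V at C ± 18.0·n: H = (-5.082, 17.27), V = (5.082, -17.27). Equal radii place R and Z the same way about J: R = J + 18.0·n = (42.98, 31.41), Z = J − 18.0·n = (53.14, -3.122). Then |CZ| = |Z − C| = 53.24.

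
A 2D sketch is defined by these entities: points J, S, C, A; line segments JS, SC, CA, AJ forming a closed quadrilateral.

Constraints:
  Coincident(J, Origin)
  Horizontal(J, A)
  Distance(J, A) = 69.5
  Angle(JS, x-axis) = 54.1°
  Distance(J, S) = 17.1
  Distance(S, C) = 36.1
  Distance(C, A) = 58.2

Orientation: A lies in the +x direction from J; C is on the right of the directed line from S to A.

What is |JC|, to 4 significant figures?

26.80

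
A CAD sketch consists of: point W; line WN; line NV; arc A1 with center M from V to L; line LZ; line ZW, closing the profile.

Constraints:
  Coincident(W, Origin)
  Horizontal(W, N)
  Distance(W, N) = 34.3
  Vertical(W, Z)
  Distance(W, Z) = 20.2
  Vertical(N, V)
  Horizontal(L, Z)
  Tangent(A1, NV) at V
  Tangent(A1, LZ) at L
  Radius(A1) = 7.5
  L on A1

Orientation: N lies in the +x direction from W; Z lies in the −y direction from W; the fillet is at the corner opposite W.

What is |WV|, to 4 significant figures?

36.58

W is at the origin; WN is horizontal with |WN| = 34.3 and N on the +x side, so N = (34.30, 0.000). W and Z share the same x with |WZ| = 20.2 and Z on the −y side, so Z = (0.000, -20.20). The virtual corner opposite W is at (34.30, -20.20). Since A1 is tangent to NV there, MV ⟂ NV and the tangent condition forces ML to be normal to LZ, with radius 7.5, so the center M sits 7.5 in from both sides at M = (26.80, -12.70). That places the tangent points at V = (34.30, -12.70) on NV and L = (26.80, -20.20) on LZ. Then |WV| = |V − W| = 36.58.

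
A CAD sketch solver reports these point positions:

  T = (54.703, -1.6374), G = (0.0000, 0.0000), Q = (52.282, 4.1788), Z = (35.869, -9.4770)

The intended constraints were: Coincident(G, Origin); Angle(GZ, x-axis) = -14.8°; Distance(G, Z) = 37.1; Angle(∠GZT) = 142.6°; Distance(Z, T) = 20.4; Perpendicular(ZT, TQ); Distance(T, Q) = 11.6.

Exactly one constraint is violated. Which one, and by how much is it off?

Distance(T, Q) = 11.6 — off by 5.30.

G = (0.00, 0.00) ✓; GZ at -14.80° ✓; |GZ| = 37.10 ✓; ∠GZT = 142.6° ✓; |ZT| = 20.40 ✓; ∠(ZT, TQ) = 90.00° ✓; |TQ| = 6.300 ✗.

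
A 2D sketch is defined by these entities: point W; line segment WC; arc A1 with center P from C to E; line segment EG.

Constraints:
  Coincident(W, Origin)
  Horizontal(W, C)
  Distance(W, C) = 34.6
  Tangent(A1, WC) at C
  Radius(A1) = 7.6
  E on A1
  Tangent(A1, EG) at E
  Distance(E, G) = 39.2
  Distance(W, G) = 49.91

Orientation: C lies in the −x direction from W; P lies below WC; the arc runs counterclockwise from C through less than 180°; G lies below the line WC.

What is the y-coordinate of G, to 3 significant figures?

-45.2

W is at the origin; WC is horizontal with |WC| = 34.6 and C on the −x side, so C = (-34.6, 0.00). Tangency of A1 to WC means the radius PC is perpendicular to WC, so P = C + (0, -7.6) = (-34.6, -7.60). Since PE ⟂ EG (tangency), |PG| = √(7.6² + 39.2²) = 39.9 regardless of where E sits on A1. So G lies on both circle(W, 49.91) and circle(P, 39.9); the below-WC intersection is G = (-21.2, -45.2). E is the foot of the tangent from G: E = (-41.1, -11.5).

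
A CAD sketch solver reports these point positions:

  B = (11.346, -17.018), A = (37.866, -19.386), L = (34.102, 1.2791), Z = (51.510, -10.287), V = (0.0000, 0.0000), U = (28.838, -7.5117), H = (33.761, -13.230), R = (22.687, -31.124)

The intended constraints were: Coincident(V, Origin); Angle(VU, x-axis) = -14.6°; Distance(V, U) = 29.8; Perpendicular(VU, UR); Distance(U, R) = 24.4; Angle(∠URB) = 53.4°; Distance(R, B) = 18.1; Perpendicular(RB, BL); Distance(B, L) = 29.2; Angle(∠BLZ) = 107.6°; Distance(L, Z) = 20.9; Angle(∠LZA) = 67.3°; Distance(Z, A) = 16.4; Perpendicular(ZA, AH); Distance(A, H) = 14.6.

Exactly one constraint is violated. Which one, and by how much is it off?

Distance(A, H) = 14.6 — off by 7.20.

V = (0.00, 0.00) ✓; VU at -14.60° ✓; |VU| = 29.80 ✓; ∠(VU, UR) = 90.00° ✓; |UR| = 24.40 ✓; ∠URB = 53.40° ✓; |RB| = 18.10 ✓; ∠(RB, BL) = 90.00° ✓; |BL| = 29.20 ✓; ∠BLZ = 107.6° ✓; |LZ| = 20.90 ✓; ∠LZA = 67.30° ✓; |ZA| = 16.40 ✓; ∠(ZA, AH) = 90.00° ✓; |AH| = 7.399 ✗.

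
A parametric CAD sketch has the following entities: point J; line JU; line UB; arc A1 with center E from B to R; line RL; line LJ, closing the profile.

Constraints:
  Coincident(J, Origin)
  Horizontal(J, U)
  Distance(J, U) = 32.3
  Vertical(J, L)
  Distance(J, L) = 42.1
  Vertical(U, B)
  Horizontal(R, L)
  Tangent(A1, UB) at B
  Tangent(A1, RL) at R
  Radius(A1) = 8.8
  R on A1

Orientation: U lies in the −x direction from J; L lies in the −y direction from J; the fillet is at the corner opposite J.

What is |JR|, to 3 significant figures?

48.2

J is at the origin; JU is horizontal with |JU| = 32.3 and U on the −x side, so U = (-32.3, 0.00). JL is vertical with |JL| = 42.1 and L on the −y side, so L = (0.00, -42.1). The virtual corner opposite J is at (-32.3, -42.1). Since A1 is tangent to UB there, EB ⟂ UB and A1 meets RL tangentially, so ER is at right angles to RL, with radius 8.8, so the center E sits 8.8 in from both sides at E = (-23.5, -33.3). That places the tangent points at B = (-32.3, -33.3) on UB and R = (-23.5, -42.1) on RL. Then |JR| = |R − J| = 48.2.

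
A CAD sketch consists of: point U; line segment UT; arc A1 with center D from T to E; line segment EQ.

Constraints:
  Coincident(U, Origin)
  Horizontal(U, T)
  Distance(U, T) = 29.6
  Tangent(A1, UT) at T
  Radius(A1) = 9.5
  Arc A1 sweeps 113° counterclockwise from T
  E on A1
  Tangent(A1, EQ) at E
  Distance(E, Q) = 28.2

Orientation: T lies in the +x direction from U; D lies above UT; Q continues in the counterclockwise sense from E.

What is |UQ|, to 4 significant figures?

47.76

On A1, T sits at bearing -90° from D; a 113° counterclockwise sweep puts E at bearing 23°, so E = D + 9.5·(cos 23°, sin 23°) = (38.34, 13.21). The tangent condition forces DE to be normal to EQ, so EQ runs along (−sin 23°, cos 23°); with |EQ| = 28.2, Q = (27.33, 39.17). Then |UQ| = |Q − U| = 47.76.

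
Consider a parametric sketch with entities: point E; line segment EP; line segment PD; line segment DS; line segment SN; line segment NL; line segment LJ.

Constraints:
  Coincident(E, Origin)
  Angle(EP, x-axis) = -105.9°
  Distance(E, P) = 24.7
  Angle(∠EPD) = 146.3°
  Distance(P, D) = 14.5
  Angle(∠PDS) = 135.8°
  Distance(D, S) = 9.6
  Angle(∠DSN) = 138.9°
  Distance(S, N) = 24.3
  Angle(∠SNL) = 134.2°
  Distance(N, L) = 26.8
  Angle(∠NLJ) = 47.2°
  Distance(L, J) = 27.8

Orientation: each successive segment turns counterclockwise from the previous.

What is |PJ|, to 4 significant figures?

23.63

∠SNL = 134.2° gives NL at 58.90° from the x-axis; with |NL| = 26.8, L = (43.65, -13.61). ∠NLJ = 47.2° gives LJ at -168.3° from the x-axis; with |LJ| = 27.8, J = (16.43, -19.25). Then |PJ| = |J − P| = 23.63.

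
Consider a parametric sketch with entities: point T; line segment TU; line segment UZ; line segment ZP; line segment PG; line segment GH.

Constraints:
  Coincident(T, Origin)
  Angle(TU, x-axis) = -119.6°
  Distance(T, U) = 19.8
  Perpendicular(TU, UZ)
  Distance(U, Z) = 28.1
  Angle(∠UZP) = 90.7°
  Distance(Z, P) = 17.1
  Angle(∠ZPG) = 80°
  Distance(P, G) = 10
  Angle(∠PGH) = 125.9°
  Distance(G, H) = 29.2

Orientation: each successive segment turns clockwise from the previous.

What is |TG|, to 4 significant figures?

18.94

T is at the origin; TU runs at -119.6° with length 19.8, so U = (-9.780, -17.22). TU ⟂ UZ, so UZ runs at 150.4°; with |UZ| = 28.1, Z = (-34.21, -3.336). ∠UZP = 90.7° gives ZP at 61.10° from the x-axis; with |ZP| = 17.1, P = (-25.95, 11.63). ∠ZPG = 80.0° gives PG at -38.90° from the x-axis; with |PG| = 10.0, G = (-18.17, 5.355). Then |TG| = |G − T| = 18.94.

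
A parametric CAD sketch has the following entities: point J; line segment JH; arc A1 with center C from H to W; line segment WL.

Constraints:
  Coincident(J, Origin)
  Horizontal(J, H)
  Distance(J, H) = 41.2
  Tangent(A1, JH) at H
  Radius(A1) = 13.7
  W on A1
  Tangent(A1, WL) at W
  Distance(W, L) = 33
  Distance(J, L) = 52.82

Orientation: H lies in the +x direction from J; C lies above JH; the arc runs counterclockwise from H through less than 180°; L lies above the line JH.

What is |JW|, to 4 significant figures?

55.76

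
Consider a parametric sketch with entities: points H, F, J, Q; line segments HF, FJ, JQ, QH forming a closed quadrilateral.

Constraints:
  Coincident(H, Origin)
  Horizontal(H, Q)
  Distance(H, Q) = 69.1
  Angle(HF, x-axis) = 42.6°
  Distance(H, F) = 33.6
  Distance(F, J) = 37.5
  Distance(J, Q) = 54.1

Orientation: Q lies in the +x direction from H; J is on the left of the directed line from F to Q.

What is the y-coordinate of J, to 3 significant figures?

50.6

Checks: |FJ| = 37.50 ✓; |JQ| = 54.10 ✓.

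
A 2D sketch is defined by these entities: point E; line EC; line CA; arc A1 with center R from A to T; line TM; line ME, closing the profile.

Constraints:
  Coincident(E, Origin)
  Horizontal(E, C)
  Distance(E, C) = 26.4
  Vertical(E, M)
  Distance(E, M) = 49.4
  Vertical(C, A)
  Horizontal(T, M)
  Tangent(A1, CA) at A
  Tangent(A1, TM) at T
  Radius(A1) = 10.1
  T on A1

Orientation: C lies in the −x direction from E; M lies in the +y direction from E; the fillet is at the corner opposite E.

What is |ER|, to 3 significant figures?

42.5

EM is vertical with |EM| = 49.4 and M on the +y side, so M = (0.00, 49.4). The virtual corner opposite E is at (-26.4, 49.4). The tangent condition forces RA to be normal to CA and tangency of A1 to TM means the radius RT is perpendicular to TM, with radius 10.1, so the center R sits 10.1 in from both sides at R = (-16.3, 39.3). Then |ER| = |R − E| = 42.5.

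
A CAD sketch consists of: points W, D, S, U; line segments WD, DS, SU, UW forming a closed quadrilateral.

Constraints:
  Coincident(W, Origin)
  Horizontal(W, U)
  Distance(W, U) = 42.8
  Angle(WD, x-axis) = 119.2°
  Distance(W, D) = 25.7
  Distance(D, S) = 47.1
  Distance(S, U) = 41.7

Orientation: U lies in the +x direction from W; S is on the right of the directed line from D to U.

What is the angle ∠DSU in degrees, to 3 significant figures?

84.3°

Checks: |DS| = 47.10 ✓; |SU| = 41.70 ✓.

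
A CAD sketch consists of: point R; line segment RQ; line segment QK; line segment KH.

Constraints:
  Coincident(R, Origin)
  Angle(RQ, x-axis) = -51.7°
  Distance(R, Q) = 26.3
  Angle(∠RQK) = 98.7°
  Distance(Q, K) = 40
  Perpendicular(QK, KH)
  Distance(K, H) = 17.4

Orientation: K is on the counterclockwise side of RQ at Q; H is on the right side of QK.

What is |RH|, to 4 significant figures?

61.79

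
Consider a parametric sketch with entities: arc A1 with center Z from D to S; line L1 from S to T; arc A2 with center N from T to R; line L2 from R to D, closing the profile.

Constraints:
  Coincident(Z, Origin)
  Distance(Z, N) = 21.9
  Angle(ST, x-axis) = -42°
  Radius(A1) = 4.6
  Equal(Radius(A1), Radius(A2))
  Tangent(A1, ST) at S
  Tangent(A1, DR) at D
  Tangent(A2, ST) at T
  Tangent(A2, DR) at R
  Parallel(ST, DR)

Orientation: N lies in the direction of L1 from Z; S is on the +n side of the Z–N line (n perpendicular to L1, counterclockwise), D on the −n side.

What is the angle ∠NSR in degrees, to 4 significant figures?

10.92°

The slot axis is L1's direction at -42.0°, so u = (cos -42.0°, sin -42.0°) = (0.7431, -0.6691) and n = (−sin -42.0°, cos -42.0°) = (0.6691, 0.7431). Z is at the origin and N lies 21.9 along u from Z, so N = 21.9·u = (16.27, -14.65). Tangency of A1 to both parallel lines with radius 4.6 puts S and D at Z ± 4.6·n: S = (3.078, 3.418), D = (-3.078, -3.418). Equal radii place T and R the same way about N: T = N + 4.6·n = (19.35, -11.24), R = N − 4.6·n = (13.20, -18.07). Then cos ∠NSR = SN·SR / (|SN||SR|), giving 10.92°.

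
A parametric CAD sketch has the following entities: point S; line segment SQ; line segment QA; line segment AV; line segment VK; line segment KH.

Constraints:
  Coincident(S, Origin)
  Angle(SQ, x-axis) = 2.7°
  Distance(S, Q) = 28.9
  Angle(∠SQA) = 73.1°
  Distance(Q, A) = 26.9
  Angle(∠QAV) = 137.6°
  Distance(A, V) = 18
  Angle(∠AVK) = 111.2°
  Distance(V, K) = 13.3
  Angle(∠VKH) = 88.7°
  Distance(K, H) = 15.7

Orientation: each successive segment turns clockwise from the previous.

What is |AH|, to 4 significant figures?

19.48

S is at the origin; SQ runs at 2.7° with length 28.9, so Q = (28.87, 1.361). ∠SQA = 73.1° gives QA at -104.2° from the x-axis; with |QA| = 26.9, A = (22.27, -24.72). ∠QAV = 137.6° gives AV at -146.6° from the x-axis; with |AV| = 18.0, V = (7.242, -34.63). ∠AVK = 111.2° gives VK at 144.6° from the x-axis; with |VK| = 13.3, K = (-3.599, -26.92). ∠VKH = 88.7° gives KH at 53.30° from the x-axis; with |KH| = 15.7, H = (5.783, -14.33). Then |AH| = |H − A| = 19.48.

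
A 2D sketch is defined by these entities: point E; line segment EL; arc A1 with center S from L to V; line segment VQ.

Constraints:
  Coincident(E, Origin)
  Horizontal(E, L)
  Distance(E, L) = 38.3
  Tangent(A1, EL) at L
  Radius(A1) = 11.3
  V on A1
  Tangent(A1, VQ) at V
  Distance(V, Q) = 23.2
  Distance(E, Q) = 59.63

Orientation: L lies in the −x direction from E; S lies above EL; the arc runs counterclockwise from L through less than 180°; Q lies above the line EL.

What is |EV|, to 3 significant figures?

36.6

E is at the origin; EL is horizontal with |EL| = 38.3 and L on the −x side, so L = (-38.3, 0.00). Tangency of A1 to EL means the radius SL is perpendicular to EL, so S = L + (0, 11.3) = (-38.3, 11.3). Since SV ⟂ VQ (tangency), |SQ| = √(11.3² + 23.2²) = 25.8 regardless of where V sits on A1. So Q lies on both circle(E, 59.63) and circle(S, 25.8); the above-EL intersection is Q = (-48.2, 35.1). V is the foot of the tangent from Q: V = (-30.8, 19.8).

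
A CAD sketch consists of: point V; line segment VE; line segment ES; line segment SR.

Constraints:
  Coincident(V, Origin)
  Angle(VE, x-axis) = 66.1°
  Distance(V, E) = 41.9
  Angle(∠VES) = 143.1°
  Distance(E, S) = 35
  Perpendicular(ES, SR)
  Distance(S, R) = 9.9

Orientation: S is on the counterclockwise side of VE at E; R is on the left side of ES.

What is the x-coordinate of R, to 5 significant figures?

-0.54412

V is at the origin; VE runs at 66.1° with length 41.9, so E = 41.9·(cos 66.1°, sin 66.1°) = (16.975, 38.307). ∠VES = 143.1°, so ES runs at 66.1° + (180° − 143.1°) = 103.00° from the x-axis; with |ES| = 35.0, S = E + 35.0·(cos 103.00°, sin 103.00°) = (9.1021, 72.410). The perpendicularity gives SR at right angles to ES; with |SR| = 9.9 on the left of ES, R = S + 9.9·(-0.97437, -0.22495) = (-0.54412, 70.183). So R.x = -0.54412.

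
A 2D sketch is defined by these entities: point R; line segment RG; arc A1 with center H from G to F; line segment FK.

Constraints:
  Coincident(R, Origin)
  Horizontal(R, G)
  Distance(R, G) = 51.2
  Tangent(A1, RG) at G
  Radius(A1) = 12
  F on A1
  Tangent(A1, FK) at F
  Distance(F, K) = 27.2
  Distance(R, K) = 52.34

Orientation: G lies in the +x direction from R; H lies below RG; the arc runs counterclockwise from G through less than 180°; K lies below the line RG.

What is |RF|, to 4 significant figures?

40.70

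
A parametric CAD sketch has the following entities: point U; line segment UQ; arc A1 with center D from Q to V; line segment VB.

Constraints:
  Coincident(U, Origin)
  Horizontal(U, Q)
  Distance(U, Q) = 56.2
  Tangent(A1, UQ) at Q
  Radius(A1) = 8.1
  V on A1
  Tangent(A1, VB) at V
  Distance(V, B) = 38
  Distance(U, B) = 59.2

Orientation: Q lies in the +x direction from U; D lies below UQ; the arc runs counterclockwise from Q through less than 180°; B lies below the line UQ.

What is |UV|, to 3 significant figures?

48.7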